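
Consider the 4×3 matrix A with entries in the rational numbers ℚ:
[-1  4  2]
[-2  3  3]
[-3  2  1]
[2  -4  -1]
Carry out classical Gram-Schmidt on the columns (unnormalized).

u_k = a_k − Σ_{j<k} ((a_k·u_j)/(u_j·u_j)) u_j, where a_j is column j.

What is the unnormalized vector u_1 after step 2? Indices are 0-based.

u_1 = (8/3, 1/3, -2, -4/3)

Step 1: u_0 = a_0 = (-1, -2, -3, 2).
Step 2: u_1 = a_1 − (-4/3)·u_0 = (8/3, 1/3, -2, -4/3).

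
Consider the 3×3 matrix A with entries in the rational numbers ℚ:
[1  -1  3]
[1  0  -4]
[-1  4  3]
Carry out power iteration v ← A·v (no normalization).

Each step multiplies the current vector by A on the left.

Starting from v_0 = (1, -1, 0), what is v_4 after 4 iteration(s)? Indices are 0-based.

v_4 = (76, -327, 416)

v_0 = (1, -1, 0).
v_1 = A·v_0 = (2, 1, -5).
v_2 = A·v_1 = (-14, 22, -13).
v_3 = A·v_2 = (-75, 38, 63).
v_4 = A·v_3 = (76, -327, 416).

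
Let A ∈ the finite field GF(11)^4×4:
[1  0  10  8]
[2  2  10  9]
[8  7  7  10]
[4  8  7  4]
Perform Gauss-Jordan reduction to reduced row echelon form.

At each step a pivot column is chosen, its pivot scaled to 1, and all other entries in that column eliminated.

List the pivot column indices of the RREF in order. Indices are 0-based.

pivot columns: 0, 1, 2, 3

pivot(0,0)=1: scale R0 → (1, 0, 10, 8)
  clear (1,0): R1 −= (2)R0 → (0, 2, 1, 4)
  clear (2,0): R2 −= (8)R0 → (0, 7, 4, 1)
  clear (3,0): R3 −= (4)R0 → (0, 8, 0, 5)
pivot(1,1)=2: scale R1 → (0, 1, 6, 2)
  clear (2,1): R2 −= (7)R1 → (0, 0, 6, 9)
  clear (3,1): R3 −= (8)R1 → (0, 0, 7, 0)
pivot(2,2)=6: scale R2 → (0, 0, 1, 7)
  clear (0,2): R0 −= (10)R2 → (1, 0, 0, 4)
  clear (1,2): R1 −= (6)R2 → (0, 1, 0, 4)
  clear (3,2): R3 −= (7)R2 → (0, 0, 0, 6)
pivot(3,3)=6: scale R3 → (0, 0, 0, 1)
  clear (0,3): R0 −= (4)R3 → (1, 0, 0, 0)
  clear (1,3): R1 −= (4)R3 → (0, 1, 0, 0)
  clear (2,3): R2 −= (7)R3 → (0, 0, 1, 0)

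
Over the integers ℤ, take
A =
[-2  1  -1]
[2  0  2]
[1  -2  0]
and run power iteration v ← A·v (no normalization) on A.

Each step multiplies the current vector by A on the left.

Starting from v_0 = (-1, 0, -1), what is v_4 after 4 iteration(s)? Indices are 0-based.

v_0 = (-1, 0, -1).
v_1 = A·v_0 = (3, -4, -1).
v_2 = A·v_1 = (-9, 4, 11).
v_3 = A·v_2 = (11, 4, -17).
v_4 = A·v_3 = (-1, -12, 3).

v_4 = (-1, -12, 3)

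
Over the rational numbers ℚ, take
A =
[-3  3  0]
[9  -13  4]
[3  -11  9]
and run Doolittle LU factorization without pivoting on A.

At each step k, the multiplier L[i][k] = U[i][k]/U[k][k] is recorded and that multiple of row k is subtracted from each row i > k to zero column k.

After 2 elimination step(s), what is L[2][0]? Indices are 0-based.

Step 1: pivot at (0,0) is -3.
  row1 ← row1 − (-3)·row0  ⇒  L[1][0]=-3, U row1=(0, -4, 4)
  row2 ← row2 − (-1)·row0  ⇒  L[2][0]=-1, U row2=(0, -8, 9)
Step 2: pivot at (1,1) is -4.
  row2 ← row2 − (2)·row1  ⇒  L[2][1]=2, U row2=(0, 0, 1)

L[2][0] = -1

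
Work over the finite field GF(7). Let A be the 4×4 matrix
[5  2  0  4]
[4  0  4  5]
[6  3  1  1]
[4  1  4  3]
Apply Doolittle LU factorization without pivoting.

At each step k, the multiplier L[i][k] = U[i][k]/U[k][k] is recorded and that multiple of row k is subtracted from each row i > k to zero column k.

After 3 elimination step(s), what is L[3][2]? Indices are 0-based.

[col 0] pivot 5
  R1 -= 5*R0 → (0, 4, 4, 6)  (L[1][0] := 5)
  R2 -= 4*R0 → (0, 2, 1, 6)  (L[2][0] := 4)
  R3 -= 5*R0 → (0, 5, 4, 4)  (L[3][0] := 5)
[col 1] pivot 4
  R2 -= 4*R1 → (0, 0, 6, 3)  (L[2][1] := 4)
  R3 -= 3*R1 → (0, 0, 6, 0)  (L[3][1] := 3)
[col 2] pivot 6
  R3 -= 1*R2 → (0, 0, 0, 4)  (L[3][2] := 1)

L[3][2] = 1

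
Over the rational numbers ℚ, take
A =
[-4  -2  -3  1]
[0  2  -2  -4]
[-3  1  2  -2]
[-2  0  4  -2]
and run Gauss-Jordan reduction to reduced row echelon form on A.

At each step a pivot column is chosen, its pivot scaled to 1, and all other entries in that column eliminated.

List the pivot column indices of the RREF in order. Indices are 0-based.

pivot columns: 0, 1, 2, 3

step 1: normalize row 0 (÷-4) = (1, 1/2, 3/4, -1/4)
  row 2: subtract -3×row0 = (0, 5/2, 17/4, -11/4)
  row 3: subtract -2×row0 = (0, 1, 11/2, -5/2)
step 2: normalize row 1 (÷2) = (0, 1, -1, -2)
  row 0: subtract 1/2×row1 = (1, 0, 5/4, 3/4)
  row 2: subtract 5/2×row1 = (0, 0, 27/4, 9/4)
  row 3: subtract 1×row1 = (0, 0, 13/2, -1/2)
step 3: normalize row 2 (÷27/4) = (0, 0, 1, 1/3)
  row 0: subtract 5/4×row2 = (1, 0, 0, 1/3)
  row 1: subtract -1×row2 = (0, 1, 0, -5/3)
  row 3: subtract 13/2×row2 = (0, 0, 0, -8/3)
step 4: normalize row 3 (÷-8/3) = (0, 0, 0, 1)
  row 0: subtract 1/3×row3 = (1, 0, 0, 0)
  row 1: subtract -5/3×row3 = (0, 1, 0, 0)
  row 2: subtract 1/3×row3 = (0, 0, 1, 0)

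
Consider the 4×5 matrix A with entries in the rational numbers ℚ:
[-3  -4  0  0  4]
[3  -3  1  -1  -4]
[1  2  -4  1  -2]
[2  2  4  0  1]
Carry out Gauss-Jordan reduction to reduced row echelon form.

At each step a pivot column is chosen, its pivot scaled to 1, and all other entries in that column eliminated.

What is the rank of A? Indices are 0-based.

rank = 4

step 1: normalize row 0 (÷-3) = (1, 4/3, 0, 0, -4/3)
  row 1: subtract 3×row0 = (0, -7, 1, -1, 0)
  row 2: subtract 1×row0 = (0, 2/3, -4, 1, -2/3)
  row 3: subtract 2×row0 = (0, -2/3, 4, 0, 11/3)
step 2: normalize row 1 (÷-7) = (0, 1, -1/7, 1/7, 0)
  row 0: subtract 4/3×row1 = (1, 0, 4/21, -4/21, -4/3)
  row 2: subtract 2/3×row1 = (0, 0, -82/21, 19/21, -2/3)
  row 3: subtract -2/3×row1 = (0, 0, 82/21, 2/21, 11/3)
step 3: normalize row 2 (÷-82/21) = (0, 0, 1, -19/82, 7/41)
  row 0: subtract 4/21×row2 = (1, 0, 0, -6/41, -56/41)
  row 1: subtract -1/7×row2 = (0, 1, 0, 9/82, 1/41)
  row 3: subtract 82/21×row2 = (0, 0, 0, 1, 3)
step 4: normalize row 3 (÷1) = (0, 0, 0, 1, 3)
  row 0: subtract -6/41×row3 = (1, 0, 0, 0, -38/41)
  row 1: subtract 9/82×row3 = (0, 1, 0, 0, -25/82)
  row 2: subtract -19/82×row3 = (0, 0, 1, 0, 71/82)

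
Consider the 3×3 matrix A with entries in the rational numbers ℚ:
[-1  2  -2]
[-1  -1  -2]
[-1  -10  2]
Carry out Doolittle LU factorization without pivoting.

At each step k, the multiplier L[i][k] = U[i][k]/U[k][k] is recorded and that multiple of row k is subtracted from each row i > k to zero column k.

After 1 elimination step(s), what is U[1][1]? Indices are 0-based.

U[1][1] = -3

Step 1: pivot at (0,0) is -1.
  row1 ← row1 − (1)·row0  ⇒  L[1][0]=1, U row1=(0, -3, 0)
  row2 ← row2 − (1)·row0  ⇒  L[2][0]=1, U row2=(0, -12, 4)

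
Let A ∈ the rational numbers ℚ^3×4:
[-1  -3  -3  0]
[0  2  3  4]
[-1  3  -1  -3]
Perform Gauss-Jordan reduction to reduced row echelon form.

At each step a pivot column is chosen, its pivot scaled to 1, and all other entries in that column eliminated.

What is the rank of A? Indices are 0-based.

[1] R0 /= -1  ⇒  (1, 3, 3, 0)
     R2 -= -1·R0  ⇒  (0, 6, 2, -3)
[2] R1 /= 2  ⇒  (0, 1, 3/2, 2)
     R0 -= 3·R1  ⇒  (1, 0, -3/2, -6)
     R2 -= 6·R1  ⇒  (0, 0, -7, -15)
[3] R2 /= -7  ⇒  (0, 0, 1, 15/7)
     R0 -= -3/2·R2  ⇒  (1, 0, 0, -39/14)
     R1 -= 3/2·R2  ⇒  (0, 1, 0, -17/14)

rank = 3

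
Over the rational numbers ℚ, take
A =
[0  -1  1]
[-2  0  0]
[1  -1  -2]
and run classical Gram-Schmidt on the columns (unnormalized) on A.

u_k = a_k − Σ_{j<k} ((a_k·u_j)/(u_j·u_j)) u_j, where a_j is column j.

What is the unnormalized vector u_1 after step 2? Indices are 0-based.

u_1 = (-1, -2/5, -4/5)

Step 1: u_0 = a_0 = (0, -2, 1).
Step 2: u_1 = a_1 − (-1/5)·u_0 = (-1, -2/5, -4/5).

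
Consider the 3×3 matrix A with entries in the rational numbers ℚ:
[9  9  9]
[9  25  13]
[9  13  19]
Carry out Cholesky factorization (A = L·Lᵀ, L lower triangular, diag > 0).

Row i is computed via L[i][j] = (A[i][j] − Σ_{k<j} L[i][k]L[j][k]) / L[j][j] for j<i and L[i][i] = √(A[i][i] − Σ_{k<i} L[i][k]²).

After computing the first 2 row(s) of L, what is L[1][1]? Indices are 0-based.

L[1][1] = 4

Step 1: L[0][0] = √(9) = 3.
  L[1][0] = (9) / L[0][0] = 3.
Step 2: L[1][1] = √(16) = 4.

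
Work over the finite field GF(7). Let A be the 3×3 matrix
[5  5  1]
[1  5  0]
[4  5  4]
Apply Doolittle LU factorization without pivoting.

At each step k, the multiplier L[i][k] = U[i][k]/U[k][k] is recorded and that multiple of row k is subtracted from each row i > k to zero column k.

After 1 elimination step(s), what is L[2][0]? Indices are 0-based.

L[2][0] = 5

k=0: U[0][0]=5
  eliminate (1,0): mult=3, new row 1: (0, 4, 4); set L[1][0]=3
  eliminate (2,0): mult=5, new row 2: (0, 1, 6); set L[2][0]=5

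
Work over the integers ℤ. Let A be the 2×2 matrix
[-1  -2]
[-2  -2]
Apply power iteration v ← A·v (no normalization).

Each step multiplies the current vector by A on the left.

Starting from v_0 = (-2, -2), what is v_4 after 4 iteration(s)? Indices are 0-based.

v_0 = (-2, -2).
v_1 = A·v_0 = (6, 8).
v_2 = A·v_1 = (-22, -28).
v_3 = A·v_2 = (78, 100).
v_4 = A·v_3 = (-278, -356).

v_4 = (-278, -356)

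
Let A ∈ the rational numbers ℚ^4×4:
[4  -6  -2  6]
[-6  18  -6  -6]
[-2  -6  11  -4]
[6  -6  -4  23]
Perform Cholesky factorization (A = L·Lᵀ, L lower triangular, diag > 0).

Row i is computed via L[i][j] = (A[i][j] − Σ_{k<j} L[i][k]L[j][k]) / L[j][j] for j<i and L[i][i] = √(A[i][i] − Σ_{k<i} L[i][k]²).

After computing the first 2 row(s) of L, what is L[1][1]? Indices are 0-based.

L[1][1] = 3

Step 1: L[0][0] = √(4) = 2.
  L[1][0] = (-6) / L[0][0] = -3.
Step 2: L[1][1] = √(9) = 3.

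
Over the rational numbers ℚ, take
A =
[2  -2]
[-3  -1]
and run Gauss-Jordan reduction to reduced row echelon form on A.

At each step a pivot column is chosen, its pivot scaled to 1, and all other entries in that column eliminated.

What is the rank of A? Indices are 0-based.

pivot(0,0)=2: scale R0 → (1, -1)
  clear (1,0): R1 −= (-3)R0 → (0, -4)
pivot(1,1)=-4: scale R1 → (0, 1)
  clear (0,1): R0 −= (-1)R1 → (1, 0)

rank = 2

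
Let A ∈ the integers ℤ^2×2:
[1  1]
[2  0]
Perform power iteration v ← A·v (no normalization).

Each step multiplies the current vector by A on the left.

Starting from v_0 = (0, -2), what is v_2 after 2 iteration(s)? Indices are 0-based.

v_0 = (0, -2).
v_1 = A·v_0 = (-2, 0).
v_2 = A·v_1 = (-2, -4).

v_2 = (-2, -4)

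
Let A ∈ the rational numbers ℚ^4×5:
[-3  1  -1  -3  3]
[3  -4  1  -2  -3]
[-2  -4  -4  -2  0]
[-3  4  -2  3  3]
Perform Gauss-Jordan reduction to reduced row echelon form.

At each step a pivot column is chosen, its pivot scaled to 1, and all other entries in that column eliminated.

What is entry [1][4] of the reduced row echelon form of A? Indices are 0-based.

pivot(0,0)=-3: scale R0 → (1, -1/3, 1/3, 1, -1)
  clear (1,0): R1 −= (3)R0 → (0, -3, 0, -5, 0)
  clear (2,0): R2 −= (-2)R0 → (0, -14/3, -10/3, 0, -2)
  clear (3,0): R3 −= (-3)R0 → (0, 3, -1, 6, 0)
pivot(1,1)=-3: scale R1 → (0, 1, 0, 5/3, 0)
  clear (0,1): R0 −= (-1/3)R1 → (1, 0, 1/3, 14/9, -1)
  clear (2,1): R2 −= (-14/3)R1 → (0, 0, -10/3, 70/9, -2)
  clear (3,1): R3 −= (3)R1 → (0, 0, -1, 1, 0)
pivot(2,2)=-10/3: scale R2 → (0, 0, 1, -7/3, 3/5)
  clear (0,2): R0 −= (1/3)R2 → (1, 0, 0, 7/3, -6/5)
  clear (3,2): R3 −= (-1)R2 → (0, 0, 0, -4/3, 3/5)
pivot(3,3)=-4/3: scale R3 → (0, 0, 0, 1, -9/20)
  clear (0,3): R0 −= (7/3)R3 → (1, 0, 0, 0, -3/20)
  clear (1,3): R1 −= (5/3)R3 → (0, 1, 0, 0, 3/4)
  clear (2,3): R2 −= (-7/3)R3 → (0, 0, 1, 0, -9/20)

M[1][4] = 3/4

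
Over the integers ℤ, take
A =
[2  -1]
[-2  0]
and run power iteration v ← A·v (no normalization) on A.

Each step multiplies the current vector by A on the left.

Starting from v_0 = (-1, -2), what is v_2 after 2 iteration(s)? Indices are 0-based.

v_2 = (-2, 0)

v_0 = (-1, -2).
v_1 = A·v_0 = (0, 2).
v_2 = A·v_1 = (-2, 0).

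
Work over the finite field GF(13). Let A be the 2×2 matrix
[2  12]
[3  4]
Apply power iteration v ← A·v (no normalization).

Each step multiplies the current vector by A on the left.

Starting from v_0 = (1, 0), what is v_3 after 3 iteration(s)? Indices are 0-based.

v_0 = (1, 0).
v_1 = A·v_0 = (2, 3).
v_2 = A·v_1 = (1, 5).
v_3 = A·v_2 = (10, 10).

v_3 = (10, 10)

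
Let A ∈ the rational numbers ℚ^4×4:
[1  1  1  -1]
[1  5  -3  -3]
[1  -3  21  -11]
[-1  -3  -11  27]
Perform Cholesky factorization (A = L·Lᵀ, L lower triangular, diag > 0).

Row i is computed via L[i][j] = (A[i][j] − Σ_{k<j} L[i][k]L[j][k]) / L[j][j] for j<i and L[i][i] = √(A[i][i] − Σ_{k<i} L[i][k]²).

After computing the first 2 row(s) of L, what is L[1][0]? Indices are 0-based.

L[1][0] = 1

Step 1: L[0][0] = √(1) = 1.
  L[1][0] = (1) / L[0][0] = 1.
Step 2: L[1][1] = √(4) = 2.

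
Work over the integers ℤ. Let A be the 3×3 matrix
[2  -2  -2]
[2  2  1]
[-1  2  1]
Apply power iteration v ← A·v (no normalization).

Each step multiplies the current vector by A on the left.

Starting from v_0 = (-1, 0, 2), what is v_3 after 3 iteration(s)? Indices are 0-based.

v_0 = (-1, 0, 2).
v_1 = A·v_0 = (-6, 0, 3).
v_2 = A·v_1 = (-18, -9, 9).
v_3 = A·v_2 = (-36, -45, 9).

v_3 = (-36, -45, 9)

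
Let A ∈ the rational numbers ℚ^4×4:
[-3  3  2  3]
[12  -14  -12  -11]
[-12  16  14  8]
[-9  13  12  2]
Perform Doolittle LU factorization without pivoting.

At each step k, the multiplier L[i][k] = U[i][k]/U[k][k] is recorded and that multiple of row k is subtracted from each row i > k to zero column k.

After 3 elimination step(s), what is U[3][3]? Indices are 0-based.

Step 1: pivot at (0,0) is -3.
  row1 ← row1 − (-4)·row0  ⇒  L[1][0]=-4, U row1=(0, -2, -4, 1)
  row2 ← row2 − (4)·row0  ⇒  L[2][0]=4, U row2=(0, 4, 6, -4)
  row3 ← row3 − (3)·row0  ⇒  L[3][0]=3, U row3=(0, 4, 6, -7)
Step 2: pivot at (1,1) is -2.
  row2 ← row2 − (-2)·row1  ⇒  L[2][1]=-2, U row2=(0, 0, -2, -2)
  row3 ← row3 − (-2)·row1  ⇒  L[3][1]=-2, U row3=(0, 0, -2, -5)
Step 3: pivot at (2,2) is -2.
  row3 ← row3 − (1)·row2  ⇒  L[3][2]=1, U row3=(0, 0, 0, -3)

U[3][3] = -3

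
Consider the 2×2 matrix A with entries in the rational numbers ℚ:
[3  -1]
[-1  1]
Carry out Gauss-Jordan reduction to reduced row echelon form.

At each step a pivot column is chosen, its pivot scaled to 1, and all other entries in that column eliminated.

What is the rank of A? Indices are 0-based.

rank = 2

[1] R0 /= 3  ⇒  (1, -1/3)
     R1 -= -1·R0  ⇒  (0, 2/3)
[2] R1 /= 2/3  ⇒  (0, 1)
     R0 -= -1/3·R1  ⇒  (1, 0)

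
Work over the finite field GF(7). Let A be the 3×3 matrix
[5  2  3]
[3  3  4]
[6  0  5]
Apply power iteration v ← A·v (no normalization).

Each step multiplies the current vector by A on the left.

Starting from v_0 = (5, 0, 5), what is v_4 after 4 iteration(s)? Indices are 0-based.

v_4 = (6, 6, 0)

v_0 = (5, 0, 5).
v_1 = A·v_0 = (5, 0, 6).
v_2 = A·v_1 = (1, 4, 4).
v_3 = A·v_2 = (4, 3, 5).
v_4 = A·v_3 = (6, 6, 0).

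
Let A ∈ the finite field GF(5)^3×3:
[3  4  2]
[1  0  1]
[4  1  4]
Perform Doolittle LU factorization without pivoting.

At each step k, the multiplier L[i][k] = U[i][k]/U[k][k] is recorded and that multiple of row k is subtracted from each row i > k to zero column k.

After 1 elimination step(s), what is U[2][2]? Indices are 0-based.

U[2][2] = 3

k=0: U[0][0]=3
  eliminate (1,0): mult=2, new row 1: (0, 2, 2); set L[1][0]=2
  eliminate (2,0): mult=3, new row 2: (0, 4, 3); set L[2][0]=3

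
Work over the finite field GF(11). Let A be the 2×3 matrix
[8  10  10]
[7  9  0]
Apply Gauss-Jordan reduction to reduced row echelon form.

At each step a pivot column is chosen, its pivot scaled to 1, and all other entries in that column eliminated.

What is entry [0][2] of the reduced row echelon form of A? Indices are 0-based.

M[0][2] = 1

pivot(0,0)=8: scale R0 → (1, 4, 4)
  clear (1,0): R1 −= (7)R0 → (0, 3, 5)
pivot(1,1)=3: scale R1 → (0, 1, 9)
  clear (0,1): R0 −= (4)R1 → (1, 0, 1)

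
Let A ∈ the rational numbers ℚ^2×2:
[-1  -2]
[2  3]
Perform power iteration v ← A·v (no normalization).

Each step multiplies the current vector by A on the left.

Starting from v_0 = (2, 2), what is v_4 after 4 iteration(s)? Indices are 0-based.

v_4 = (-30, 34)

v_0 = (2, 2).
v_1 = A·v_0 = (-6, 10).
v_2 = A·v_1 = (-14, 18).
v_3 = A·v_2 = (-22, 26).
v_4 = A·v_3 = (-30, 34).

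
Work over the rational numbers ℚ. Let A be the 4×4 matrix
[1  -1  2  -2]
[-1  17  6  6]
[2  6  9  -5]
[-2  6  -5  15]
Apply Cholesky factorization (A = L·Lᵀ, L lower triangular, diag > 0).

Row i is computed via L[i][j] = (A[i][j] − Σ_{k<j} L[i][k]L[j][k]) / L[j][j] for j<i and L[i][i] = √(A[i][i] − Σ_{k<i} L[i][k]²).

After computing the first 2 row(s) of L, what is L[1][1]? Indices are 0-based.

Step 1: L[0][0] = √(1) = 1.
  L[1][0] = (-1) / L[0][0] = -1.
Step 2: L[1][1] = √(16) = 4.

L[1][1] = 4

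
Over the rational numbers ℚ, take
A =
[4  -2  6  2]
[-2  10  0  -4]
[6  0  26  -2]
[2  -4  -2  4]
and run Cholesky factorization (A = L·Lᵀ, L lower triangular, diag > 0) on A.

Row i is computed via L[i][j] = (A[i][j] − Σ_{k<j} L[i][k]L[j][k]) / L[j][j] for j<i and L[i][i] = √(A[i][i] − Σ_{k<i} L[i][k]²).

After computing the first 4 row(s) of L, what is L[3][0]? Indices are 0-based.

L[3][0] = 1

Step 1: L[0][0] = √(4) = 2.
  L[1][0] = (-2) / L[0][0] = -1.
Step 2: L[1][1] = √(9) = 3.
  L[2][0] = (6) / L[0][0] = 3.
  L[2][1] = (3) / L[1][1] = 1.
Step 3: L[2][2] = √(16) = 4.
  L[3][0] = (2) / L[0][0] = 1.
  L[3][1] = (-3) / L[1][1] = -1.
  L[3][2] = (-4) / L[2][2] = -1.
Step 4: L[3][3] = √(1) = 1.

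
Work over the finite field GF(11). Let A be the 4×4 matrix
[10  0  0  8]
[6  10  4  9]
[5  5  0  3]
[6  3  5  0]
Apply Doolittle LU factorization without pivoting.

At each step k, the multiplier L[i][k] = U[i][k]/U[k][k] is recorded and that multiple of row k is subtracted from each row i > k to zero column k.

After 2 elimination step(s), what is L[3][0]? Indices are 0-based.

Step 1: pivot at (0,0) is 10.
  row1 ← row1 − (5)·row0  ⇒  L[1][0]=5, U row1=(0, 10, 4, 2)
  row2 ← row2 − (6)·row0  ⇒  L[2][0]=6, U row2=(0, 5, 0, 10)
  row3 ← row3 − (5)·row0  ⇒  L[3][0]=5, U row3=(0, 3, 5, 4)
Step 2: pivot at (1,1) is 10.
  row2 ← row2 − (6)·row1  ⇒  L[2][1]=6, U row2=(0, 0, 9, 9)
  row3 ← row3 − (8)·row1  ⇒  L[3][1]=8, U row3=(0, 0, 6, 10)

L[3][0] = 5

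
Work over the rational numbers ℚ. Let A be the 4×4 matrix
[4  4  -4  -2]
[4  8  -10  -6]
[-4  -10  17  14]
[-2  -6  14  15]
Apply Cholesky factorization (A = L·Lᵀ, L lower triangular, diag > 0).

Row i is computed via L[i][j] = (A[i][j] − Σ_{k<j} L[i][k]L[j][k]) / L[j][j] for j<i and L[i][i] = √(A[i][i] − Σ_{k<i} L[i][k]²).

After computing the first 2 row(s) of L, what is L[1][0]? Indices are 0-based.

Step 1: L[0][0] = √(4) = 2.
  L[1][0] = (4) / L[0][0] = 2.
Step 2: L[1][1] = √(4) = 2.

L[1][0] = 2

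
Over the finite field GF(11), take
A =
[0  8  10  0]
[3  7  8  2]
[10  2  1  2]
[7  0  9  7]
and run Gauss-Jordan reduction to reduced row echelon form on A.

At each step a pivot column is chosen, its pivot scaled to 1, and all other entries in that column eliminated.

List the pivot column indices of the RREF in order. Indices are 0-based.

step 1: exchange rows 0,1
step 1: normalize row 0 (÷3) = (1, 6, 10, 8)
  row 2: subtract 10×row0 = (0, 8, 0, 10)
  row 3: subtract 7×row0 = (0, 2, 5, 6)
step 2: normalize row 1 (÷8) = (0, 1, 4, 0)
  row 0: subtract 6×row1 = (1, 0, 8, 8)
  row 2: subtract 8×row1 = (0, 0, 1, 10)
  row 3: subtract 2×row1 = (0, 0, 8, 6)
step 3: normalize row 2 (÷1) = (0, 0, 1, 10)
  row 0: subtract 8×row2 = (1, 0, 0, 5)
  row 1: subtract 4×row2 = (0, 1, 0, 4)
  row 3: subtract 8×row2 = (0, 0, 0, 3)
step 4: normalize row 3 (÷3) = (0, 0, 0, 1)
  row 0: subtract 5×row3 = (1, 0, 0, 0)
  row 1: subtract 4×row3 = (0, 1, 0, 0)
  row 2: subtract 10×row3 = (0, 0, 1, 0)

pivot columns: 0, 1, 2, 3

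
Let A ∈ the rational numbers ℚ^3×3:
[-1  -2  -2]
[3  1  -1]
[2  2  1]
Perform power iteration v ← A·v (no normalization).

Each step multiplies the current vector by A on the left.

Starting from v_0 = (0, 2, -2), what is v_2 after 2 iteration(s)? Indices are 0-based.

v_2 = (-12, 2, 10)

v_0 = (0, 2, -2).
v_1 = A·v_0 = (0, 4, 2).
v_2 = A·v_1 = (-12, 2, 10).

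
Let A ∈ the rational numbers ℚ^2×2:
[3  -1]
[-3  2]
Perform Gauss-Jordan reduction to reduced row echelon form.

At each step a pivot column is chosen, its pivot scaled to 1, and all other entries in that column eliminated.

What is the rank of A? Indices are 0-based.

[1] R0 /= 3  ⇒  (1, -1/3)
     R1 -= -3·R0  ⇒  (0, 1)
[2] R1 /= 1  ⇒  (0, 1)
     R0 -= -1/3·R1  ⇒  (1, 0)

rank = 2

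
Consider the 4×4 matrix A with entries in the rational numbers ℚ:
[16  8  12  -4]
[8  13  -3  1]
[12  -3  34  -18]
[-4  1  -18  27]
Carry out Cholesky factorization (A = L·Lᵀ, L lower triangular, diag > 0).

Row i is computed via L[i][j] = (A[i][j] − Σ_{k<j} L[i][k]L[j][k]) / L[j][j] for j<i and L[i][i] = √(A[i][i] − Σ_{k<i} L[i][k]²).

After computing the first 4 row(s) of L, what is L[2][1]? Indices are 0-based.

Step 1: L[0][0] = √(16) = 4.
  L[1][0] = (8) / L[0][0] = 2.
Step 2: L[1][1] = √(9) = 3.
  L[2][0] = (12) / L[0][0] = 3.
  L[2][1] = (-9) / L[1][1] = -3.
Step 3: L[2][2] = √(16) = 4.
  L[3][0] = (-4) / L[0][0] = -1.
  L[3][1] = (3) / L[1][1] = 1.
  L[3][2] = (-12) / L[2][2] = -3.
Step 4: L[3][3] = √(16) = 4.

L[2][1] = -3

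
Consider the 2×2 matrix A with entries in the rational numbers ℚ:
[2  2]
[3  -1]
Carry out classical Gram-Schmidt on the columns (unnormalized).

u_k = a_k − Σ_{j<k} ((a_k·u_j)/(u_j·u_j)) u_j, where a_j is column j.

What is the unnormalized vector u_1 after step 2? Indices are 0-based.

u_1 = (24/13, -16/13)

Step 1: u_0 = a_0 = (2, 3).
Step 2: u_1 = a_1 − (1/13)·u_0 = (24/13, -16/13).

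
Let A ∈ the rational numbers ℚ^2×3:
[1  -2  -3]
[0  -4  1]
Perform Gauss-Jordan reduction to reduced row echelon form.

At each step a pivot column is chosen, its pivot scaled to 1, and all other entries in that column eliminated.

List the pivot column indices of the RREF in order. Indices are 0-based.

[1] R0 /= 1  ⇒  (1, -2, -3)
[2] R1 /= -4  ⇒  (0, 1, -1/4)
     R0 -= -2·R1  ⇒  (1, 0, -7/2)

pivot columns: 0, 1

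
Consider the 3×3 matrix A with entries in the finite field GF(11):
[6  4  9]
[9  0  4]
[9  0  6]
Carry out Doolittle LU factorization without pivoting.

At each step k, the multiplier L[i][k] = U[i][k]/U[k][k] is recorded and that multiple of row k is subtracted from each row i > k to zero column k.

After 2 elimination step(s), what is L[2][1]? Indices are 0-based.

L[2][1] = 1

k=0: U[0][0]=6
  eliminate (1,0): mult=7, new row 1: (0, 5, 7); set L[1][0]=7
  eliminate (2,0): mult=7, new row 2: (0, 5, 9); set L[2][0]=7
k=1: U[1][1]=5
  eliminate (2,1): mult=1, new row 2: (0, 0, 2); set L[2][1]=1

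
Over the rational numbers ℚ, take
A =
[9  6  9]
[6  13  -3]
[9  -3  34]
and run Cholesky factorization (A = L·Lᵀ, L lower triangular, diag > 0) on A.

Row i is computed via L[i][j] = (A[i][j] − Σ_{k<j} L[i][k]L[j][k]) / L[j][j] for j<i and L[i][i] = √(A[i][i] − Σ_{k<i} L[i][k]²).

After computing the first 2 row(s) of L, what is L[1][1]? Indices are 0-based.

Step 1: L[0][0] = √(9) = 3.
  L[1][0] = (6) / L[0][0] = 2.
Step 2: L[1][1] = √(9) = 3.

L[1][1] = 3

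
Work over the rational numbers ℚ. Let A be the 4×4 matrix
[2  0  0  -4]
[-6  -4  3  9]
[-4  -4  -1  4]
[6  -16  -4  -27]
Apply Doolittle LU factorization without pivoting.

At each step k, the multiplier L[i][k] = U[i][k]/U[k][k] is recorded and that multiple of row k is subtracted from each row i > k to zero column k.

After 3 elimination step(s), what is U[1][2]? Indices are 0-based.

[col 0] pivot 2
  R1 -= -3*R0 → (0, -4, 3, -3)  (L[1][0] := -3)
  R2 -= -2*R0 → (0, -4, -1, -4)  (L[2][0] := -2)
  R3 -= 3*R0 → (0, -16, -4, -15)  (L[3][0] := 3)
[col 1] pivot -4
  R2 -= 1*R1 → (0, 0, -4, -1)  (L[2][1] := 1)
  R3 -= 4*R1 → (0, 0, -16, -3)  (L[3][1] := 4)
[col 2] pivot -4
  R3 -= 4*R2 → (0, 0, 0, 1)  (L[3][2] := 4)

U[1][2] = 3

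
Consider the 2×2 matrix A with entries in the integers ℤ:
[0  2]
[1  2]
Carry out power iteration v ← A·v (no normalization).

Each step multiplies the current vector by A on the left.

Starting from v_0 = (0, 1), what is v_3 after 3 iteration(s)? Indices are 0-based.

v_3 = (12, 16)

v_0 = (0, 1).
v_1 = A·v_0 = (2, 2).
v_2 = A·v_1 = (4, 6).
v_3 = A·v_2 = (12, 16).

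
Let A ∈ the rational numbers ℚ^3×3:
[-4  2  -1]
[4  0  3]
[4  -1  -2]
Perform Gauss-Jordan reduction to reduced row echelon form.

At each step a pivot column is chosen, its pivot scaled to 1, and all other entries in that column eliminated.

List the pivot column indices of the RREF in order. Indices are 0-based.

pivot columns: 0, 1, 2

pivot(0,0)=-4: scale R0 → (1, -1/2, 1/4)
  clear (1,0): R1 −= (4)R0 → (0, 2, 2)
  clear (2,0): R2 −= (4)R0 → (0, 1, -3)
pivot(1,1)=2: scale R1 → (0, 1, 1)
  clear (0,1): R0 −= (-1/2)R1 → (1, 0, 3/4)
  clear (2,1): R2 −= (1)R1 → (0, 0, -4)
pivot(2,2)=-4: scale R2 → (0, 0, 1)
  clear (0,2): R0 −= (3/4)R2 → (1, 0, 0)
  clear (1,2): R1 −= (1)R2 → (0, 1, 0)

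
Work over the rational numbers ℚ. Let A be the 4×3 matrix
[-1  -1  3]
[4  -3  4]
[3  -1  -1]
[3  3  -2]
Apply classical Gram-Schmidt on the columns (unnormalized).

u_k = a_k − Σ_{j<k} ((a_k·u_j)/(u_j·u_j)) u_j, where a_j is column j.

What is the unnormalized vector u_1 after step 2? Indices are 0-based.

u_1 = (-8/7, -17/7, -4/7, 24/7)

Step 1: u_0 = a_0 = (-1, 4, 3, 3).
Step 2: u_1 = a_1 − (-1/7)·u_0 = (-8/7, -17/7, -4/7, 24/7).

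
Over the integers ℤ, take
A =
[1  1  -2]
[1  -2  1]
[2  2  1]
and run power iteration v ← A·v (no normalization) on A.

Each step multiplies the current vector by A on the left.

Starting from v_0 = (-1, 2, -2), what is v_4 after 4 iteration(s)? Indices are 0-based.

v_4 = (-79, 143, -8)

v_0 = (-1, 2, -2).
v_1 = A·v_0 = (5, -7, 0).
v_2 = A·v_1 = (-2, 19, -4).
v_3 = A·v_2 = (25, -44, 30).
v_4 = A·v_3 = (-79, 143, -8).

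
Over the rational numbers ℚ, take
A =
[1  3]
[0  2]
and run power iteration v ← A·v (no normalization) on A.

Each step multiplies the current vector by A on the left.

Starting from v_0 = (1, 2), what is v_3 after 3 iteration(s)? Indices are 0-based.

v_3 = (43, 16)

v_0 = (1, 2).
v_1 = A·v_0 = (7, 4).
v_2 = A·v_1 = (19, 8).
v_3 = A·v_2 = (43, 16).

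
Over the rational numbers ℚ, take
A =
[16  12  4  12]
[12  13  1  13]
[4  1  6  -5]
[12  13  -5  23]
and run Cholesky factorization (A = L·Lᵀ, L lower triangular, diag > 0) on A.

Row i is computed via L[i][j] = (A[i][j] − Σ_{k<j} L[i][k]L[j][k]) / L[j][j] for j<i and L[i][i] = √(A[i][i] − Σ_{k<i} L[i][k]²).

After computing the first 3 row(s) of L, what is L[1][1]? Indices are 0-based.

L[1][1] = 2

Step 1: L[0][0] = √(16) = 4.
  L[1][0] = (12) / L[0][0] = 3.
Step 2: L[1][1] = √(4) = 2.
  L[2][0] = (4) / L[0][0] = 1.
  L[2][1] = (-2) / L[1][1] = -1.
Step 3: L[2][2] = √(4) = 2.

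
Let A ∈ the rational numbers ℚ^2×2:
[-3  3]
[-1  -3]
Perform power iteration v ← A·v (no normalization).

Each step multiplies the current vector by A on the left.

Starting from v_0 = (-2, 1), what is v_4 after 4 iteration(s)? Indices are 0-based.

v_4 = (-72, -216)

v_0 = (-2, 1).
v_1 = A·v_0 = (9, -1).
v_2 = A·v_1 = (-30, -6).
v_3 = A·v_2 = (72, 48).
v_4 = A·v_3 = (-72, -216).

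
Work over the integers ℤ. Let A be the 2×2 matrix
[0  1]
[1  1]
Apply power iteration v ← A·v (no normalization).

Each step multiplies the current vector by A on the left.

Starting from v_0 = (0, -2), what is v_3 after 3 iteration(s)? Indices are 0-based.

v_3 = (-4, -6)

v_0 = (0, -2).
v_1 = A·v_0 = (-2, -2).
v_2 = A·v_1 = (-2, -4).
v_3 = A·v_2 = (-4, -6).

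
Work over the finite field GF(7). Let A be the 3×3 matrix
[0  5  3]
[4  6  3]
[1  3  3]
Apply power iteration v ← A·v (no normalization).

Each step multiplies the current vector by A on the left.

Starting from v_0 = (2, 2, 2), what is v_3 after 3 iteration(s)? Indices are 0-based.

v_3 = (3, 1, 1)

v_0 = (2, 2, 2).
v_1 = A·v_0 = (2, 5, 0).
v_2 = A·v_1 = (4, 3, 3).
v_3 = A·v_2 = (3, 1, 1).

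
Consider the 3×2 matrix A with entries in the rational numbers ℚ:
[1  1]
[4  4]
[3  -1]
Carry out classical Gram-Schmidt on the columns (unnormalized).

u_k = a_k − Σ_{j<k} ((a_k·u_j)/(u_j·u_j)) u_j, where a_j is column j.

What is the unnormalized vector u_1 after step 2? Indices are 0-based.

u_1 = (6/13, 24/13, -34/13)

Step 1: u_0 = a_0 = (1, 4, 3).
Step 2: u_1 = a_1 − (7/13)·u_0 = (6/13, 24/13, -34/13).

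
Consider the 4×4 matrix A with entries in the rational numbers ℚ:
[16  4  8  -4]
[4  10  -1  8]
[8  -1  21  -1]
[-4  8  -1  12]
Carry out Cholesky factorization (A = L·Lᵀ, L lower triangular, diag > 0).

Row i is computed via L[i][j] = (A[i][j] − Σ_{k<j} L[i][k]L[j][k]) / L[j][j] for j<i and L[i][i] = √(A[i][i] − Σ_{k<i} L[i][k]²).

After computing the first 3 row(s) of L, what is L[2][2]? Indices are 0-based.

Step 1: L[0][0] = √(16) = 4.
  L[1][0] = (4) / L[0][0] = 1.
Step 2: L[1][1] = √(9) = 3.
  L[2][0] = (8) / L[0][0] = 2.
  L[2][1] = (-3) / L[1][1] = -1.
Step 3: L[2][2] = √(16) = 4.

L[2][2] = 4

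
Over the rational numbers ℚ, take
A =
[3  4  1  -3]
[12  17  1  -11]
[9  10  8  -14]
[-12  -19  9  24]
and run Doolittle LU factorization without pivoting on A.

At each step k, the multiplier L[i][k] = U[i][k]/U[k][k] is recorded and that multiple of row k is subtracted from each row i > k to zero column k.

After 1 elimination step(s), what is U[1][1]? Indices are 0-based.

[col 0] pivot 3
  R1 -= 4*R0 → (0, 1, -3, 1)  (L[1][0] := 4)
  R2 -= 3*R0 → (0, -2, 5, -5)  (L[2][0] := 3)
  R3 -= -4*R0 → (0, -3, 13, 12)  (L[3][0] := -4)

U[1][1] = 1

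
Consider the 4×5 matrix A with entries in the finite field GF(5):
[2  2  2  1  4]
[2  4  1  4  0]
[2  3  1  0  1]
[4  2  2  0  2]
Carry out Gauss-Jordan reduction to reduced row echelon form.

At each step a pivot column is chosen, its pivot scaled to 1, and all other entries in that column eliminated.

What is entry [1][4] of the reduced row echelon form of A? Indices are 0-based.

pivot(0,0)=2: scale R0 → (1, 1, 1, 3, 2)
  clear (1,0): R1 −= (2)R0 → (0, 2, 4, 3, 1)
  clear (2,0): R2 −= (2)R0 → (0, 1, 4, 4, 2)
  clear (3,0): R3 −= (4)R0 → (0, 3, 3, 3, 4)
pivot(1,1)=2: scale R1 → (0, 1, 2, 4, 3)
  clear (0,1): R0 −= (1)R1 → (1, 0, 4, 4, 4)
  clear (2,1): R2 −= (1)R1 → (0, 0, 2, 0, 4)
  clear (3,1): R3 −= (3)R1 → (0, 0, 2, 1, 0)
pivot(2,2)=2: scale R2 → (0, 0, 1, 0, 2)
  clear (0,2): R0 −= (4)R2 → (1, 0, 0, 4, 1)
  clear (1,2): R1 −= (2)R2 → (0, 1, 0, 4, 4)
  clear (3,2): R3 −= (2)R2 → (0, 0, 0, 1, 1)
pivot(3,3)=1: scale R3 → (0, 0, 0, 1, 1)
  clear (0,3): R0 −= (4)R3 → (1, 0, 0, 0, 2)
  clear (1,3): R1 −= (4)R3 → (0, 1, 0, 0, 0)

M[1][4] = 0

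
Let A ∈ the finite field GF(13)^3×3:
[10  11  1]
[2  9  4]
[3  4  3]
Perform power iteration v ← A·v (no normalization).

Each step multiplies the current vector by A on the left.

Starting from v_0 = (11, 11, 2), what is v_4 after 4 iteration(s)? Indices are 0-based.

v_4 = (9, 8, 6)

v_0 = (11, 11, 2).
v_1 = A·v_0 = (12, 12, 5).
v_2 = A·v_1 = (10, 9, 8).
v_3 = A·v_2 = (12, 3, 12).
v_4 = A·v_3 = (9, 8, 6).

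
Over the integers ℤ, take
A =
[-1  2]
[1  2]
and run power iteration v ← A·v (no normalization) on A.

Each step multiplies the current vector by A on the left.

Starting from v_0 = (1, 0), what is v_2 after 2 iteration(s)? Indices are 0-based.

v_2 = (3, 1)

v_0 = (1, 0).
v_1 = A·v_0 = (-1, 1).
v_2 = A·v_1 = (3, 1).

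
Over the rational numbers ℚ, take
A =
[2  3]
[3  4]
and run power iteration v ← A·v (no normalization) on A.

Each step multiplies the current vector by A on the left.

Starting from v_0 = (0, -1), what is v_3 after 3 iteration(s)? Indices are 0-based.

v_3 = (-111, -154)

v_0 = (0, -1).
v_1 = A·v_0 = (-3, -4).
v_2 = A·v_1 = (-18, -25).
v_3 = A·v_2 = (-111, -154).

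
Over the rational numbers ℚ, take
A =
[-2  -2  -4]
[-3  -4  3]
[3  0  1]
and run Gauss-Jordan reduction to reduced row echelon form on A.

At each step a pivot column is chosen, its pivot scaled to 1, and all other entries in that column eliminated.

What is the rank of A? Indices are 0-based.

rank = 3

pivot(0,0)=-2: scale R0 → (1, 1, 2)
  clear (1,0): R1 −= (-3)R0 → (0, -1, 9)
  clear (2,0): R2 −= (3)R0 → (0, -3, -5)
pivot(1,1)=-1: scale R1 → (0, 1, -9)
  clear (0,1): R0 −= (1)R1 → (1, 0, 11)
  clear (2,1): R2 −= (-3)R1 → (0, 0, -32)
pivot(2,2)=-32: scale R2 → (0, 0, 1)
  clear (0,2): R0 −= (11)R2 → (1, 0, 0)
  clear (1,2): R1 −= (-9)R2 → (0, 1, 0)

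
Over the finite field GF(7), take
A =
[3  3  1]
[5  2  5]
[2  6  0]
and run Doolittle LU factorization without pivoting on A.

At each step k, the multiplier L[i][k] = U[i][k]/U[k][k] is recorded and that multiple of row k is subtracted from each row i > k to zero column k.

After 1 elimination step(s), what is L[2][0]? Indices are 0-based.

L[2][0] = 3

[col 0] pivot 3
  R1 -= 4*R0 → (0, 4, 1)  (L[1][0] := 4)
  R2 -= 3*R0 → (0, 4, 4)  (L[2][0] := 3)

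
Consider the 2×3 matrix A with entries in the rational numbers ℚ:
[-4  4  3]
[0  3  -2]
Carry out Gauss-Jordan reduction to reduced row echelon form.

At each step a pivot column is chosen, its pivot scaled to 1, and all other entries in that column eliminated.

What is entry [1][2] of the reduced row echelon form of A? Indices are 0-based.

M[1][2] = -2/3

[1] R0 /= -4  ⇒  (1, -1, -3/4)
[2] R1 /= 3  ⇒  (0, 1, -2/3)
     R0 -= -1·R1  ⇒  (1, 0, -17/12)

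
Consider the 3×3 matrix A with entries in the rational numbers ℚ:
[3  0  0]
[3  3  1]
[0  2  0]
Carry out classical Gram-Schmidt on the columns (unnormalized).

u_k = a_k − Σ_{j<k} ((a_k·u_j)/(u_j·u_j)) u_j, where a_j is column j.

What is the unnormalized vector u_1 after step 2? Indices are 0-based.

u_1 = (-3/2, 3/2, 2)

Step 1: u_0 = a_0 = (3, 3, 0).
Step 2: u_1 = a_1 − (1/2)·u_0 = (-3/2, 3/2, 2).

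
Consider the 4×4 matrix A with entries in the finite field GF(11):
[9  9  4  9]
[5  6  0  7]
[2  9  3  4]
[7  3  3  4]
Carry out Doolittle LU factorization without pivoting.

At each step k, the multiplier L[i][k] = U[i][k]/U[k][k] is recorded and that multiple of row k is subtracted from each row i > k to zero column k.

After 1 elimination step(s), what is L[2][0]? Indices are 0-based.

L[2][0] = 10

Step 1: pivot at (0,0) is 9.
  row1 ← row1 − (3)·row0  ⇒  L[1][0]=3, U row1=(0, 1, 10, 2)
  row2 ← row2 − (10)·row0  ⇒  L[2][0]=10, U row2=(0, 7, 7, 2)
  row3 ← row3 − (2)·row0  ⇒  L[3][0]=2, U row3=(0, 7, 6, 8)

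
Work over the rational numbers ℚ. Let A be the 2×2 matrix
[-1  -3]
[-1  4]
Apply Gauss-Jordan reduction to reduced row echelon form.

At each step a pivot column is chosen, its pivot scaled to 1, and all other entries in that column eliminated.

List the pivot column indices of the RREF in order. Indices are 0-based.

pivot columns: 0, 1

step 1: normalize row 0 (÷-1) = (1, 3)
  row 1: subtract -1×row0 = (0, 7)
step 2: normalize row 1 (÷7) = (0, 1)
  row 0: subtract 3×row1 = (1, 0)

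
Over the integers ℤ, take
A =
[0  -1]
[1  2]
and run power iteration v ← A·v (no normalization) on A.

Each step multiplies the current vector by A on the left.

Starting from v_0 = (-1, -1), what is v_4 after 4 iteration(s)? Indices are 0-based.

v_0 = (-1, -1).
v_1 = A·v_0 = (1, -3).
v_2 = A·v_1 = (3, -5).
v_3 = A·v_2 = (5, -7).
v_4 = A·v_3 = (7, -9).

v_4 = (7, -9)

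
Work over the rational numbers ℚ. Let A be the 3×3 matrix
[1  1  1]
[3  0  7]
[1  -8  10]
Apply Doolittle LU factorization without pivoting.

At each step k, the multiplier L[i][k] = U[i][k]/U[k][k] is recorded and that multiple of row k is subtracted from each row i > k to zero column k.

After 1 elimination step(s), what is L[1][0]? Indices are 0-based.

[col 0] pivot 1
  R1 -= 3*R0 → (0, -3, 4)  (L[1][0] := 3)
  R2 -= 1*R0 → (0, -9, 9)  (L[2][0] := 1)

L[1][0] = 3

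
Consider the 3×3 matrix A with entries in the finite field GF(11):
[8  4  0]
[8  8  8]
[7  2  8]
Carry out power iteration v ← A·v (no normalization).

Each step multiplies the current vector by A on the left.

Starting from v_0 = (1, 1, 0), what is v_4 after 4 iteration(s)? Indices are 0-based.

v_4 = (5, 9, 7)

v_0 = (1, 1, 0).
v_1 = A·v_0 = (1, 5, 9).
v_2 = A·v_1 = (6, 10, 1).
v_3 = A·v_2 = (0, 4, 4).
v_4 = A·v_3 = (5, 9, 7).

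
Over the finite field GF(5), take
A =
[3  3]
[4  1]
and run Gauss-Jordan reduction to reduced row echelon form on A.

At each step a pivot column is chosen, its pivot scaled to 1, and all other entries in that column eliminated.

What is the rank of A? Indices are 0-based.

rank = 2

pivot(0,0)=3: scale R0 → (1, 1)
  clear (1,0): R1 −= (4)R0 → (0, 2)
pivot(1,1)=2: scale R1 → (0, 1)
  clear (0,1): R0 −= (1)R1 → (1, 0)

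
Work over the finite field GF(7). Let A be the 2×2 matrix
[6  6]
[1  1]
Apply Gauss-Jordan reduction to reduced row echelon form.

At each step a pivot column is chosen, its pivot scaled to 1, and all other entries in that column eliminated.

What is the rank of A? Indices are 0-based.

step 1: normalize row 0 (÷6) = (1, 1)
  row 1: subtract 1×row0 = (0, 0)
skip col 1 (zero from row 1)

rank = 1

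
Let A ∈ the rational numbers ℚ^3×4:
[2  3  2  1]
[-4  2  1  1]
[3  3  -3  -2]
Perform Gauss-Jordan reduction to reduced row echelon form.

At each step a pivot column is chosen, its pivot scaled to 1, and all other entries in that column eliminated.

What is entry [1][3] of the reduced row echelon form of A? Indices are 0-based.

M[1][3] = 1/81

step 1: normalize row 0 (÷2) = (1, 3/2, 1, 1/2)
  row 1: subtract -4×row0 = (0, 8, 5, 3)
  row 2: subtract 3×row0 = (0, -3/2, -6, -7/2)
step 2: normalize row 1 (÷8) = (0, 1, 5/8, 3/8)
  row 0: subtract 3/2×row1 = (1, 0, 1/16, -1/16)
  row 2: subtract -3/2×row1 = (0, 0, -81/16, -47/16)
step 3: normalize row 2 (÷-81/16) = (0, 0, 1, 47/81)
  row 0: subtract 1/16×row2 = (1, 0, 0, -8/81)
  row 1: subtract 5/8×row2 = (0, 1, 0, 1/81)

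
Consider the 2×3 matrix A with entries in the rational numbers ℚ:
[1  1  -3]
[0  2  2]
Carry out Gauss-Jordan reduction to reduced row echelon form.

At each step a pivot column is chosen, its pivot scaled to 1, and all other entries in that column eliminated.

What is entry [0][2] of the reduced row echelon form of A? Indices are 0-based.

step 1: normalize row 0 (÷1) = (1, 1, -3)
step 2: normalize row 1 (÷2) = (0, 1, 1)
  row 0: subtract 1×row1 = (1, 0, -4)

M[0][2] = -4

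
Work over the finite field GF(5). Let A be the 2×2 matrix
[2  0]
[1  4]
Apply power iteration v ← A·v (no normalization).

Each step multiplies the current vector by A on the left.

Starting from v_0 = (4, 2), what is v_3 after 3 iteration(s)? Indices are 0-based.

v_3 = (2, 0)

v_0 = (4, 2).
v_1 = A·v_0 = (3, 2).
v_2 = A·v_1 = (1, 1).
v_3 = A·v_2 = (2, 0).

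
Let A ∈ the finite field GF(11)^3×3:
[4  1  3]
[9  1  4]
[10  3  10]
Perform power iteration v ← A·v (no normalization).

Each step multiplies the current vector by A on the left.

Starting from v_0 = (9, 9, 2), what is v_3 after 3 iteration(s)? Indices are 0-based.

v_3 = (7, 4, 10)

v_0 = (9, 9, 2).
v_1 = A·v_0 = (7, 10, 5).
v_2 = A·v_1 = (9, 5, 7).
v_3 = A·v_2 = (7, 4, 10).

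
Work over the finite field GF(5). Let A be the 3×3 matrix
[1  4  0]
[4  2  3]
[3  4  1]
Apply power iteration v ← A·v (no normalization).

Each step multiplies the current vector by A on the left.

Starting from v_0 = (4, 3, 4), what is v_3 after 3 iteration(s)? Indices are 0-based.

v_0 = (4, 3, 4).
v_1 = A·v_0 = (1, 4, 3).
v_2 = A·v_1 = (2, 1, 2).
v_3 = A·v_2 = (1, 1, 2).

v_3 = (1, 1, 2)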